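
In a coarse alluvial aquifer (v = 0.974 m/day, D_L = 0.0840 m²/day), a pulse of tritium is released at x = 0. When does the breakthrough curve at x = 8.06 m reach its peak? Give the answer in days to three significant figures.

For the 1D instantaneous-source solution, setting ∂C/∂t = 0 at fixed x gives v²t² + 2Dt − x² = 0, so t = (√(D² + v²x²) − D)/v².
√(D² + v²x²) = √(0.0840² + 0.974² × 8.06²) = 7.851; v² = 0.948676.
t = (7.851 − 0.0840)/0.948676 = 8.19 days (vs. the pure-advection estimate x/v = 8.28 d).

8.19 days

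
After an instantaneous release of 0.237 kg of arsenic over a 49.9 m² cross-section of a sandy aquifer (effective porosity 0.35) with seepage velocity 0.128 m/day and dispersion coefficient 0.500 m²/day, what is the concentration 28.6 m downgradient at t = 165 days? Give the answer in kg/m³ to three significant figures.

For an instantaneous plane source, C(x,t) = M/(n_e·A·√(4πDt)) · exp(−(x−vt)²/(4Dt)), with n_e·A the pore (flow) area.
Plume center vt = 0.128 × 165 = 21.12 m, so the well at 28.6 m is 7.48 m downgradient of the peak.
√(4πDt) = 32.20 m, giving peak height M/(n_e·A·√(4πDt)) = 0.237/(0.35 × 49.9 × 32.20) = 0.0004214 kg/m³.
(x−vt)²/(4Dt) = (7.48)²/(4 × 0.500 × 165) = 0.1695; exp(−0.1695) = 0.8441.
C = 0.0004214 × 0.8441 = 0.000356 kg/m³.

0.000356 kg/m³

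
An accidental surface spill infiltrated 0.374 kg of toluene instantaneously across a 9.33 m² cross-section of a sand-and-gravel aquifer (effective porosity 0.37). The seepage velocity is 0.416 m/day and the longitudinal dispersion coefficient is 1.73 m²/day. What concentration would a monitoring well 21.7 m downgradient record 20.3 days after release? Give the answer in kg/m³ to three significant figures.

For an instantaneous plane source, C(x,t) = M/(n_e·A·√(4πDt)) · exp(−(x−vt)²/(4Dt)), with n_e·A the pore (flow) area.
Plume center vt = 0.416 × 20.3 = 8.4448 m, so the well at 21.7 m is 13.2552 m downgradient of the peak.
√(4πDt) = 21.01 m, giving peak height M/(n_e·A·√(4πDt)) = 0.374/(0.37 × 9.33 × 21.01) = 0.005157 kg/m³.
(x−vt)²/(4Dt) = (13.2552)²/(4 × 1.73 × 20.3) = 1.251; exp(−1.251) = 0.2862.
C = 0.005157 × 0.2862 = 0.00148 kg/m³.

0.00148 kg/m³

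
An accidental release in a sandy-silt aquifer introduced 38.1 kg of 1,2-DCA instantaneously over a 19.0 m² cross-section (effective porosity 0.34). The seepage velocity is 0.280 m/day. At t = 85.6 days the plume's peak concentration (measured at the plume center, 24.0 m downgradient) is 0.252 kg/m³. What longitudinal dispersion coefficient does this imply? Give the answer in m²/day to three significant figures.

0.509 m²/day

At the plume center C_max = M/(n_e·A·√(4πDt)), so D = M²/(4πt·(n_e·A·C_max)²).
n_e·A·C_max = 0.34 × 19.0 × 0.252 = 1.628 kg/m.
D = 38.1²/(4π × 85.6 × 1.628²) = 0.509 m²/day.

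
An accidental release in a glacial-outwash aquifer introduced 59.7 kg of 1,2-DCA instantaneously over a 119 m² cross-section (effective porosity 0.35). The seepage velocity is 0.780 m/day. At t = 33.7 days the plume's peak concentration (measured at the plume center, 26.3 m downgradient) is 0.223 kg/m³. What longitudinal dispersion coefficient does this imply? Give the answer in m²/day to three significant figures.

0.0976 m²/day

At the plume center C_max = M/(n_e·A·√(4πDt)), so D = M²/(4πt·(n_e·A·C_max)²).
n_e·A·C_max = 0.35 × 119 × 0.223 = 9.288 kg/m.
D = 59.7²/(4π × 33.7 × 9.288²) = 0.0976 m²/day.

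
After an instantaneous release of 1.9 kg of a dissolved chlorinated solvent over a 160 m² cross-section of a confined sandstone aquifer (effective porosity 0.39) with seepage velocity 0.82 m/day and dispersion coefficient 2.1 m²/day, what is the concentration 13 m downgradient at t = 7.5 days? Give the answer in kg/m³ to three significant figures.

0.00103 kg/m³

For an instantaneous plane source, C(x,t) = M/(n_e·A·√(4πDt)) · exp(−(x−vt)²/(4Dt)), with n_e·A the pore (flow) area.
Plume center vt = 0.82 × 7.5 = 6.15 m, so the well at 13 m is 6.85 m downgradient of the peak.
√(4πDt) = 14.07 m, giving peak height M/(n_e·A·√(4πDt)) = 1.9/(0.39 × 160 × 14.07) = 0.002164 kg/m³.
(x−vt)²/(4Dt) = (6.85)²/(4 × 2.1 × 7.5) = 0.7448; exp(−0.7448) = 0.4748.
C = 0.002164 × 0.4748 = 0.00103 kg/m³.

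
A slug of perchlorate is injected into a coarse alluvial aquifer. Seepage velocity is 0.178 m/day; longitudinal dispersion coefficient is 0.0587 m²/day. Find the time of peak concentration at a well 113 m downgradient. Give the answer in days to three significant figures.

For the 1D instantaneous-source solution, setting ∂C/∂t = 0 at fixed x gives v²t² + 2Dt − x² = 0, so t = (√(D² + v²x²) − D)/v².
√(D² + v²x²) = √(0.0587² + 0.178² × 113²) = 20.11; v² = 0.031684.
t = (20.11 − 0.0587)/0.031684 = 633 days (vs. the pure-advection estimate x/v = 635 d).

633 days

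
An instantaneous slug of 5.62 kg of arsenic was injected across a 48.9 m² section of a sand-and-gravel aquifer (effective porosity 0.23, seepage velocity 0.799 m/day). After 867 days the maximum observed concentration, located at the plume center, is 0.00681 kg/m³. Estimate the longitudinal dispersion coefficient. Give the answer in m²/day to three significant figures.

At the plume center C_max = M/(n_e·A·√(4πDt)), so D = M²/(4πt·(n_e·A·C_max)²).
n_e·A·C_max = 0.23 × 48.9 × 0.00681 = 0.07659 kg/m.
D = 5.62²/(4π × 867 × 0.07659²) = 0.494 m²/day.

0.494 m²/day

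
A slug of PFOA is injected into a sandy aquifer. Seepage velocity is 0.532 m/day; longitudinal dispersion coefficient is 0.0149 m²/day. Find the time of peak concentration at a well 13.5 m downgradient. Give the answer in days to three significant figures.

For the 1D instantaneous-source solution, setting ∂C/∂t = 0 at fixed x gives v²t² + 2Dt − x² = 0, so t = (√(D² + v²x²) − D)/v².
√(D² + v²x²) = √(0.0149² + 0.532² × 13.5²) = 7.182; v² = 0.283024.
t = (7.182 − 0.0149)/0.283024 = 25.3 days (vs. the pure-advection estimate x/v = 25.4 d).

25.3 days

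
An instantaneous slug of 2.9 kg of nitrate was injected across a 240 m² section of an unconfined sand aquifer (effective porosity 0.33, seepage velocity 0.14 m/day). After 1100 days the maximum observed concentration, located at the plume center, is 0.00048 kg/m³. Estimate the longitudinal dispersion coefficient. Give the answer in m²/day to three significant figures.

0.421 m²/day

At the plume center C_max = M/(n_e·A·√(4πDt)), so D = M²/(4πt·(n_e·A·C_max)²).
n_e·A·C_max = 0.33 × 240 × 0.00048 = 0.03802 kg/m.
D = 2.9²/(4π × 1100 × 0.03802²) = 0.421 m²/day.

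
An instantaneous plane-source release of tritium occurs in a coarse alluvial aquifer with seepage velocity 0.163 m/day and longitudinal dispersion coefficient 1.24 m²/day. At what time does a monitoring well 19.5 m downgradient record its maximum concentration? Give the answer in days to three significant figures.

81.7 days

For the 1D instantaneous-source solution, setting ∂C/∂t = 0 at fixed x gives v²t² + 2Dt − x² = 0, so t = (√(D² + v²x²) − D)/v².
√(D² + v²x²) = √(1.24² + 0.163² × 19.5²) = 3.412; v² = 0.026569.
t = (3.412 − 1.24)/0.026569 = 81.7 days (vs. the pure-advection estimate x/v = 120 d).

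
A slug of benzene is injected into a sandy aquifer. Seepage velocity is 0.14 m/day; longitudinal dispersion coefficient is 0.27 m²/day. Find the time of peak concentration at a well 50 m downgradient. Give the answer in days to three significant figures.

For the 1D instantaneous-source solution, setting ∂C/∂t = 0 at fixed x gives v²t² + 2Dt − x² = 0, so t = (√(D² + v²x²) − D)/v².
√(D² + v²x²) = √(0.27² + 0.14² × 50²) = 7.005; v² = 0.0196.
t = (7.005 − 0.27)/0.0196 = 344 days (vs. the pure-advection estimate x/v = 357 d).

344 days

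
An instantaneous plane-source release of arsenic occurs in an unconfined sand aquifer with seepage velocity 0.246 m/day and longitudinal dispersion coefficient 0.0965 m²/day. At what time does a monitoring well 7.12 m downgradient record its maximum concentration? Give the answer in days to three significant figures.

27.4 days

For the 1D instantaneous-source solution, setting ∂C/∂t = 0 at fixed x gives v²t² + 2Dt − x² = 0, so t = (√(D² + v²x²) − D)/v².
√(D² + v²x²) = √(0.0965² + 0.246² × 7.12²) = 1.754; v² = 0.060516.
t = (1.754 − 0.0965)/0.060516 = 27.4 days (vs. the pure-advection estimate x/v = 28.9 d).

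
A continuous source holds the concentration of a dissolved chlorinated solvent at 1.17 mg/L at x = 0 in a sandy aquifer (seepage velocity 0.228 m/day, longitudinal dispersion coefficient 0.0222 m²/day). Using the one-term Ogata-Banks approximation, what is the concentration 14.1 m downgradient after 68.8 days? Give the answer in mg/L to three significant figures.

For a continuous step input, C/C₀ ≈ ½·erfc((x−vt)/(2√(Dt))).
vt = 0.228 × 68.8 = 15.6864 m and 2√(Dt) = 2√(0.0222 × 68.8) = 2.472 m.
Argument (x−vt)/(2√(Dt)) = (14.1 − 15.6864)/2.472 = -0.6417; ½·erfc(-0.6417) = 0.8179.
C = 1.17 × 0.8179 = 0.957 mg/L.

0.957 mg/L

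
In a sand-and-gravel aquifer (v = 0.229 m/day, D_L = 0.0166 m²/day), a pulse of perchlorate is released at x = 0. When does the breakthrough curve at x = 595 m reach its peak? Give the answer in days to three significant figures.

2600 days

For the 1D instantaneous-source solution, setting ∂C/∂t = 0 at fixed x gives v²t² + 2Dt − x² = 0, so t = (√(D² + v²x²) − D)/v².
√(D² + v²x²) = √(0.0166² + 0.229² × 595²) = 136.3; v² = 0.052441.
t = (136.3 − 0.0166)/0.052441 = 2600 days (vs. the pure-advection estimate x/v = 2600 d).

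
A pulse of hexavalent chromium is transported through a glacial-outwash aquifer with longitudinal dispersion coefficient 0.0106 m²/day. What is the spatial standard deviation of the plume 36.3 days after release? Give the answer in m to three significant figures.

0.877 m

Dispersive spreading gives a Gaussian with σ² = 2Dt; advection only shifts the center.
σ = √(2 × 0.0106 × 36.3) = 0.877 m.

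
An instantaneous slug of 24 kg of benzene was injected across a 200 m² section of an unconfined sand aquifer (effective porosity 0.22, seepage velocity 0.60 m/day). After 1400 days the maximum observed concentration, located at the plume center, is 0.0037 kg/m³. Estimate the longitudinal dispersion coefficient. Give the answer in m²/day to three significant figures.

At the plume center C_max = M/(n_e·A·√(4πDt)), so D = M²/(4πt·(n_e·A·C_max)²).
n_e·A·C_max = 0.22 × 200 × 0.0037 = 0.1628 kg/m.
D = 24²/(4π × 1400 × 0.1628²) = 1.24 m²/day.

1.24 m²/day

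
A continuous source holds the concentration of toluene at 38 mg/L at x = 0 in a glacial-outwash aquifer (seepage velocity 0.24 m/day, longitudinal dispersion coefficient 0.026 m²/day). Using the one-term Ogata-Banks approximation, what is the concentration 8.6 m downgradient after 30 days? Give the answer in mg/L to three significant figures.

4.98 mg/L

For a continuous step input, C/C₀ ≈ ½·erfc((x−vt)/(2√(Dt))).
vt = 0.24 × 30 = 7.2 m and 2√(Dt) = 2√(0.026 × 30) = 1.766 m.
Argument (x−vt)/(2√(Dt)) = (8.6 − 7.2)/1.766 = 0.7928; ½·erfc(0.7928) = 0.1311.
C = 38 × 0.1311 = 4.98 mg/L.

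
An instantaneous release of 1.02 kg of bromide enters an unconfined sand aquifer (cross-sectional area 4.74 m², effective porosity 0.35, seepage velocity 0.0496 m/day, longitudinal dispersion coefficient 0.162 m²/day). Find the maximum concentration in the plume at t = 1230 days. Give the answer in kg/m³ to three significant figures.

The peak of an instantaneous 1D plume sits at x = vt; there the Gaussian factor is 1 and C_max = M/(n_e·A·√(4πDt)), where n_e·A is the pore area the mass is dissolved in.
√(4πDt) = √(4π × 0.162 × 1230) = 50.04 m, so C_max = 1.02/(0.35 × 4.74 × 50.04) = 0.0123 kg/m³.

0.0123 kg/m³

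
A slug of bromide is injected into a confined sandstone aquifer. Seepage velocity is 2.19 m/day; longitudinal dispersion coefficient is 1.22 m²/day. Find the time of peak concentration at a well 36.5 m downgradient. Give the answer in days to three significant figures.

For the 1D instantaneous-source solution, setting ∂C/∂t = 0 at fixed x gives v²t² + 2Dt − x² = 0, so t = (√(D² + v²x²) − D)/v².
√(D² + v²x²) = √(1.22² + 2.19² × 36.5²) = 79.94; v² = 4.7961.
t = (79.94 − 1.22)/4.7961 = 16.4 days (vs. the pure-advection estimate x/v = 16.7 d).

16.4 days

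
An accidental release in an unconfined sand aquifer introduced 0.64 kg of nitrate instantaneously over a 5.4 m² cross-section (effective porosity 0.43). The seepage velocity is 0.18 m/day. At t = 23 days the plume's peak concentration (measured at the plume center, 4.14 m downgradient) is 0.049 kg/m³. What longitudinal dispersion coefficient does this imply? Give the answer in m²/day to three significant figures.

At the plume center C_max = M/(n_e·A·√(4πDt)), so D = M²/(4πt·(n_e·A·C_max)²).
n_e·A·C_max = 0.43 × 5.4 × 0.049 = 0.1138 kg/m.
D = 0.64²/(4π × 23 × 0.1138²) = 0.109 m²/day.

0.109 m²/day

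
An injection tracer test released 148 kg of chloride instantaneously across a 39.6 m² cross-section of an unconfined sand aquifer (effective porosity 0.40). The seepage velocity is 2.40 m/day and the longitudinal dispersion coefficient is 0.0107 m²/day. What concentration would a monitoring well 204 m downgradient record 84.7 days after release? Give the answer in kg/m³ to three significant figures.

For an instantaneous plane source, C(x,t) = M/(n_e·A·√(4πDt)) · exp(−(x−vt)²/(4Dt)), with n_e·A the pore (flow) area.
Plume center vt = 2.40 × 84.7 = 203.28 m, so the well at 204 m is 0.72 m downgradient of the peak.
√(4πDt) = 3.375 m, giving peak height M/(n_e·A·√(4πDt)) = 148/(0.40 × 39.6 × 3.375) = 2.768 kg/m³.
(x−vt)²/(4Dt) = (0.72)²/(4 × 0.0107 × 84.7) = 0.1430; exp(−0.1430) = 0.8668.
C = 2.768 × 0.8668 = 2.40 kg/m³.

2.40 kg/m³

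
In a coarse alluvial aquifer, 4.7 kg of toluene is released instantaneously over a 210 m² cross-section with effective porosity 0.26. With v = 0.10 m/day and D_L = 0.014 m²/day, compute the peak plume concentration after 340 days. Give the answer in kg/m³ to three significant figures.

The peak of an instantaneous 1D plume sits at x = vt; there the Gaussian factor is 1 and C_max = M/(n_e·A·√(4πDt)), where n_e·A is the pore area the mass is dissolved in.
√(4πDt) = √(4π × 0.014 × 340) = 7.734 m, so C_max = 4.7/(0.26 × 210 × 7.734) = 0.0111 kg/m³.

0.0111 kg/m³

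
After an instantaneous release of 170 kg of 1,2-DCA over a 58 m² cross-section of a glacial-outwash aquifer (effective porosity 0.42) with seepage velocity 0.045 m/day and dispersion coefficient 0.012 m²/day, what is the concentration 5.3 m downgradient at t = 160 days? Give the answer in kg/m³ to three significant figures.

For an instantaneous plane source, C(x,t) = M/(n_e·A·√(4πDt)) · exp(−(x−vt)²/(4Dt)), with n_e·A the pore (flow) area.
Plume center vt = 0.045 × 160 = 7.2 m, so the well at 5.3 m is 1.9 m upgradient of the peak.
√(4πDt) = 4.912 m, giving peak height M/(n_e·A·√(4πDt)) = 170/(0.42 × 58 × 4.912) = 1.421 kg/m³.
(x−vt)²/(4Dt) = (-1.9)²/(4 × 0.012 × 160) = 0.4701; exp(−0.4701) = 0.6249.
C = 1.421 × 0.6249 = 0.888 kg/m³.

0.888 kg/m³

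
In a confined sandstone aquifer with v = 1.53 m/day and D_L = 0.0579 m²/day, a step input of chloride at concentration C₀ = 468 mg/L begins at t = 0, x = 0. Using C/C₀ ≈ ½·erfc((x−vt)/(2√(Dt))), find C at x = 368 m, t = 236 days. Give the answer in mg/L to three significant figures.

For a continuous step input, C/C₀ ≈ ½·erfc((x−vt)/(2√(Dt))).
vt = 1.53 × 236 = 361.08 m and 2√(Dt) = 2√(0.0579 × 236) = 7.393 m.
Argument (x−vt)/(2√(Dt)) = (368 − 361.08)/7.393 = 0.9360; ½·erfc(0.9360) = 0.09280.
C = 468 × 0.09280 = 43.4 mg/L.

43.4 mg/L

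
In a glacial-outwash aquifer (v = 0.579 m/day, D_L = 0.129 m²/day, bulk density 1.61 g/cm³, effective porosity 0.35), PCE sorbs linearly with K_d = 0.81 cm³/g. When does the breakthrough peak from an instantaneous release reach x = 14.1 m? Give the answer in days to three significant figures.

Retardation factor R = 1 + ρ_b·K_d/n = 1 + 1.61 × 0.81/0.35 = 4.726.
Sorption retards both mechanisms: v_R = v/R = 0.1225 m/day, D_R = D/R = 0.02730 m²/day.
Peak time from v_R²t² + 2D_R t − x² = 0: t = (√(D_R² + v_R²x²) − D_R)/v_R².
√(D_R² + v_R²x²) = √(0.02730² + 0.1225² × 14.1²) = 1.727; v_R² = 0.01501.
t = (1.727 − 0.02730)/0.01501 = 113 days.

113 days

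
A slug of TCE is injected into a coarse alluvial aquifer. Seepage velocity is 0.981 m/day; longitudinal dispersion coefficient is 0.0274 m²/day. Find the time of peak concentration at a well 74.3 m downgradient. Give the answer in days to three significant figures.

75.7 days

For the 1D instantaneous-source solution, setting ∂C/∂t = 0 at fixed x gives v²t² + 2Dt − x² = 0, so t = (√(D² + v²x²) − D)/v².
√(D² + v²x²) = √(0.0274² + 0.981² × 74.3²) = 72.89; v² = 0.962361.
t = (72.89 − 0.0274)/0.962361 = 75.7 days (vs. the pure-advection estimate x/v = 75.7 d).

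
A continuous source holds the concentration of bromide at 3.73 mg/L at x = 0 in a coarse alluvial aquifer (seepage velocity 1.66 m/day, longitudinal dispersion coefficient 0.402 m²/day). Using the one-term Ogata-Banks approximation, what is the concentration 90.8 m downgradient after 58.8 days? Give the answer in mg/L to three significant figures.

3.13 mg/L

For a continuous step input, C/C₀ ≈ ½·erfc((x−vt)/(2√(Dt))).
vt = 1.66 × 58.8 = 97.608 m and 2√(Dt) = 2√(0.402 × 58.8) = 9.724 m.
Argument (x−vt)/(2√(Dt)) = (90.8 − 97.608)/9.724 = -0.7001; ½·erfc(-0.7001) = 0.8389.
C = 3.73 × 0.8389 = 3.13 mg/L.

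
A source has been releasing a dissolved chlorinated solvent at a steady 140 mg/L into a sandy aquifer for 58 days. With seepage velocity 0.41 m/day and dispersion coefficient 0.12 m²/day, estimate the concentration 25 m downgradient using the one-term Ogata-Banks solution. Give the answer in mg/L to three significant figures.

52.1 mg/L

For a continuous step input, C/C₀ ≈ ½·erfc((x−vt)/(2√(Dt))).
vt = 0.41 × 58 = 23.78 m and 2√(Dt) = 2√(0.12 × 58) = 5.276 m.
Argument (x−vt)/(2√(Dt)) = (25 − 23.78)/5.276 = 0.2312; ½·erfc(0.2312) = 0.3718.
C = 140 × 0.3718 = 52.1 mg/L.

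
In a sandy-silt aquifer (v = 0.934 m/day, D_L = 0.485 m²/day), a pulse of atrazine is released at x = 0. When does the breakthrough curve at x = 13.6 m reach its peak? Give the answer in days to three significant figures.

14.0 days

For the 1D instantaneous-source solution, setting ∂C/∂t = 0 at fixed x gives v²t² + 2Dt − x² = 0, so t = (√(D² + v²x²) − D)/v².
√(D² + v²x²) = √(0.485² + 0.934² × 13.6²) = 12.71; v² = 0.872356.
t = (12.71 − 0.485)/0.872356 = 14.0 days (vs. the pure-advection estimate x/v = 14.6 d).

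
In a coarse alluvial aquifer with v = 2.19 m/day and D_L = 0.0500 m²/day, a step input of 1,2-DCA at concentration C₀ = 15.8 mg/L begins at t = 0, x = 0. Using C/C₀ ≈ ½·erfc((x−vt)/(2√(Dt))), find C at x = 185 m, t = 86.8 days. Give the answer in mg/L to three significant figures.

15.1 mg/L

For a continuous step input, C/C₀ ≈ ½·erfc((x−vt)/(2√(Dt))).
vt = 2.19 × 86.8 = 190.092 m and 2√(Dt) = 2√(0.0500 × 86.8) = 4.167 m.
Argument (x−vt)/(2√(Dt)) = (185 − 190.092)/4.167 = -1.222; ½·erfc(-1.222) = 0.9580.
C = 15.8 × 0.9580 = 15.1 mg/L.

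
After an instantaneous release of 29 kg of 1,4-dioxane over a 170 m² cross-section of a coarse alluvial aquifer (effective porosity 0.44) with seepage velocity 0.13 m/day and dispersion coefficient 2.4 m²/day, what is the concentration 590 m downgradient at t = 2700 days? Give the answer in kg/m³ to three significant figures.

0.000150 kg/m³

For an instantaneous plane source, C(x,t) = M/(n_e·A·√(4πDt)) · exp(−(x−vt)²/(4Dt)), with n_e·A the pore (flow) area.
Plume center vt = 0.13 × 2700 = 351 m, so the well at 590 m is 239 m downgradient of the peak.
√(4πDt) = 285.4 m, giving peak height M/(n_e·A·√(4πDt)) = 29/(0.44 × 170 × 285.4) = 0.001358 kg/m³.
(x−vt)²/(4Dt) = (239)²/(4 × 2.4 × 2700) = 2.204; exp(−2.204) = 0.1104.
C = 0.001358 × 0.1104 = 0.000150 kg/m³.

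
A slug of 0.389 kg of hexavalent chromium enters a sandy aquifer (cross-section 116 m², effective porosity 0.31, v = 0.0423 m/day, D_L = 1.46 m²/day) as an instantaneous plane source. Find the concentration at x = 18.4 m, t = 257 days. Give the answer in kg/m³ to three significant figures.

For an instantaneous plane source, C(x,t) = M/(n_e·A·√(4πDt)) · exp(−(x−vt)²/(4Dt)), with n_e·A the pore (flow) area.
Plume center vt = 0.0423 × 257 = 10.8711 m, so the well at 18.4 m is 7.5289 m downgradient of the peak.
√(4πDt) = 68.67 m, giving peak height M/(n_e·A·√(4πDt)) = 0.389/(0.31 × 116 × 68.67) = 0.0001575 kg/m³.
(x−vt)²/(4Dt) = (7.5289)²/(4 × 1.46 × 257) = 0.03777; exp(−0.03777) = 0.9629.
C = 0.0001575 × 0.9629 = 0.000152 kg/m³.

0.000152 kg/m³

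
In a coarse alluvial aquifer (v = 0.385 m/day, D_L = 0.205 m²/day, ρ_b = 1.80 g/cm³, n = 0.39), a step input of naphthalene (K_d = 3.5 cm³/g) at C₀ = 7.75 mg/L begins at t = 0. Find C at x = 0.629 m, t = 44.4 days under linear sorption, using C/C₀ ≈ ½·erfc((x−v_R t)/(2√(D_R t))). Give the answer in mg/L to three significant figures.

Retardation factor R = 1 + ρ_b·K_d/n = 1 + 1.80 × 3.5/0.39 = 17.15.
Sorption retards both mechanisms: v_R = v/R = 0.02245 m/day, D_R = D/R = 0.01195 m²/day.
v_R·t = 0.02245 × 44.4 = 0.99678 m; 2√(D_R t) = 1.457 m; argument = (0.629 − 0.99678)/1.457 = -0.2524.
C = C₀ × ½·erfc(-0.2524) = 7.75 × 0.6394 = 4.96 mg/L.

4.96 mg/L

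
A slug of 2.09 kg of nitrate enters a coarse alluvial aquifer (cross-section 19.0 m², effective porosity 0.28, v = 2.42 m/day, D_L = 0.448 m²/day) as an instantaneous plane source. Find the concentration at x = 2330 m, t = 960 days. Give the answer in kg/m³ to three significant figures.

0.00520 kg/m³

For an instantaneous plane source, C(x,t) = M/(n_e·A·√(4πDt)) · exp(−(x−vt)²/(4Dt)), with n_e·A the pore (flow) area.
Plume center vt = 2.42 × 960 = 2323.2 m, so the well at 2330 m is 6.8 m downgradient of the peak.
√(4πDt) = 73.52 m, giving peak height M/(n_e·A·√(4πDt)) = 2.09/(0.28 × 19.0 × 73.52) = 0.005344 kg/m³.
(x−vt)²/(4Dt) = (6.8)²/(4 × 0.448 × 960) = 0.02688; exp(−0.02688) = 0.9735.
C = 0.005344 × 0.9735 = 0.00520 kg/m³.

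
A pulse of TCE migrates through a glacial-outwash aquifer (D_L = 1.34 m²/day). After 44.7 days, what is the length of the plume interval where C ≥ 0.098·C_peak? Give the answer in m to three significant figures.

The plume is Gaussian with σ = √(2Dt) = √(2 × 1.34 × 44.7) = 10.95 m.
C/C_peak = exp(−Δx²/(2σ²)) = 0.098 ⇒ Δx = σ·√(−2 ln 0.098) = 10.95 × 2.155 = 23.60 m.
Width = 2Δx = 47.2 m.

47.2 m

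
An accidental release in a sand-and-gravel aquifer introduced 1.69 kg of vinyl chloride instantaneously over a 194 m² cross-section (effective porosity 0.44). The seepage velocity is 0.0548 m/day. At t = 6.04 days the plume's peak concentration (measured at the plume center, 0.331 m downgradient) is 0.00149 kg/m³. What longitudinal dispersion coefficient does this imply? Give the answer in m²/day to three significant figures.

At the plume center C_max = M/(n_e·A·√(4πDt)), so D = M²/(4πt·(n_e·A·C_max)²).
n_e·A·C_max = 0.44 × 194 × 0.00149 = 0.1272 kg/m.
D = 1.69²/(4π × 6.04 × 0.1272²) = 2.33 m²/day.

2.33 m²/day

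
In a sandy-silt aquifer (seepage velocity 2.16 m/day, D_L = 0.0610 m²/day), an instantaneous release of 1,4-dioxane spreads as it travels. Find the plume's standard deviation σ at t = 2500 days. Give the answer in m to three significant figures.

Dispersive spreading gives a Gaussian with σ² = 2Dt; advection only shifts the center.
σ = √(2 × 0.0610 × 2500) = 17.5 m.

17.5 m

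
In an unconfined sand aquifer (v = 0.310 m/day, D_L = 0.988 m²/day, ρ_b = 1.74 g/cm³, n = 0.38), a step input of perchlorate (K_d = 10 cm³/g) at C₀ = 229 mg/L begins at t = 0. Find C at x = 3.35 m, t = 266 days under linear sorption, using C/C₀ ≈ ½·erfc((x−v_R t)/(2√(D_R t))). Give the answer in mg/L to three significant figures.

Retardation factor R = 1 + ρ_b·K_d/n = 1 + 1.74 × 10/0.38 = 46.79.
Sorption retards both mechanisms: v_R = v/R = 0.006625 m/day, D_R = D/R = 0.02112 m²/day.
v_R·t = 0.006625 × 266 = 1.76225 m; 2√(D_R t) = 4.740 m; argument = (3.35 − 1.76225)/4.740 = 0.3350.
C = C₀ × ½·erfc(0.3350) = 229 × 0.3178 = 72.8 mg/L.

72.8 mg/L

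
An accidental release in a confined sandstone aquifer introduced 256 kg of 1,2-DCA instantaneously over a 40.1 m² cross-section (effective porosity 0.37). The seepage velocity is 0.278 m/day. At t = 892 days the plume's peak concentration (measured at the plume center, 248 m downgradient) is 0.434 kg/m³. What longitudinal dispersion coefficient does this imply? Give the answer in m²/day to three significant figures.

0.141 m²/day

At the plume center C_max = M/(n_e·A·√(4πDt)), so D = M²/(4πt·(n_e·A·C_max)²).
n_e·A·C_max = 0.37 × 40.1 × 0.434 = 6.439 kg/m.
D = 256²/(4π × 892 × 6.439²) = 0.141 m²/day.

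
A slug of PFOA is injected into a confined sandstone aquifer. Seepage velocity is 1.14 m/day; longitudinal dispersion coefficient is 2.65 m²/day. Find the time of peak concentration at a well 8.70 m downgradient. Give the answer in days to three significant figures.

For the 1D instantaneous-source solution, setting ∂C/∂t = 0 at fixed x gives v²t² + 2Dt − x² = 0, so t = (√(D² + v²x²) − D)/v².
√(D² + v²x²) = √(2.65² + 1.14² × 8.70²) = 10.27; v² = 1.2996.
t = (10.27 − 2.65)/1.2996 = 5.86 days (vs. the pure-advection estimate x/v = 7.63 d).

5.86 days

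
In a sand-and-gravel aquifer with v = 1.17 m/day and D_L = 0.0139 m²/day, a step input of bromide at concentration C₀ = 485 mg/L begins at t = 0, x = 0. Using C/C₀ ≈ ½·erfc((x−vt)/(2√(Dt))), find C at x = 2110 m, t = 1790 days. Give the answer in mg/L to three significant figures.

For a continuous step input, C/C₀ ≈ ½·erfc((x−vt)/(2√(Dt))).
vt = 1.17 × 1790 = 2094.3 m and 2√(Dt) = 2√(0.0139 × 1790) = 9.976 m.
Argument (x−vt)/(2√(Dt)) = (2110 − 2094.3)/9.976 = 1.574; ½·erfc(1.574) = 0.01301.
C = 485 × 0.01301 = 6.31 mg/L.

6.31 mg/L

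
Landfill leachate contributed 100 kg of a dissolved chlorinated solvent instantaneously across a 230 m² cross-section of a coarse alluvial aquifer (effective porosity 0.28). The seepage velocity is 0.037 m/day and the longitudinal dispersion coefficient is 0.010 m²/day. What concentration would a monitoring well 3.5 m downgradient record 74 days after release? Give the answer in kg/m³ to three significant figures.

For an instantaneous plane source, C(x,t) = M/(n_e·A·√(4πDt)) · exp(−(x−vt)²/(4Dt)), with n_e·A the pore (flow) area.
Plume center vt = 0.037 × 74 = 2.738 m, so the well at 3.5 m is 0.762 m downgradient of the peak.
√(4πDt) = 3.049 m, giving peak height M/(n_e·A·√(4πDt)) = 100/(0.28 × 230 × 3.049) = 0.5093 kg/m³.
(x−vt)²/(4Dt) = (0.762)²/(4 × 0.010 × 74) = 0.1962; exp(−0.1962) = 0.8218.
C = 0.5093 × 0.8218 = 0.419 kg/m³.

0.419 kg/m³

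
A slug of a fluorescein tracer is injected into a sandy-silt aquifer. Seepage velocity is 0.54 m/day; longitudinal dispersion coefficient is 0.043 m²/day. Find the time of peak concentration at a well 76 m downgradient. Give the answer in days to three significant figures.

For the 1D instantaneous-source solution, setting ∂C/∂t = 0 at fixed x gives v²t² + 2Dt − x² = 0, so t = (√(D² + v²x²) − D)/v².
√(D² + v²x²) = √(0.043² + 0.54² × 76²) = 41.04; v² = 0.2916.
t = (41.04 − 0.043)/0.2916 = 141 days (vs. the pure-advection estimate x/v = 141 d).

141 days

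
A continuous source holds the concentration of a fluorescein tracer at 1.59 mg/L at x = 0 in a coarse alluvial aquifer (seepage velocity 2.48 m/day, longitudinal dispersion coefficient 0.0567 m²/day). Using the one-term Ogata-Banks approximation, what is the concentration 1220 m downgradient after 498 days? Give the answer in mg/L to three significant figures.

1.55 mg/L

For a continuous step input, C/C₀ ≈ ½·erfc((x−vt)/(2√(Dt))).
vt = 2.48 × 498 = 1235.04 m and 2√(Dt) = 2√(0.0567 × 498) = 10.63 m.
Argument (x−vt)/(2√(Dt)) = (1220 − 1235.04)/10.63 = -1.415; ½·erfc(-1.415) = 0.9773.
C = 1.59 × 0.9773 = 1.55 mg/L.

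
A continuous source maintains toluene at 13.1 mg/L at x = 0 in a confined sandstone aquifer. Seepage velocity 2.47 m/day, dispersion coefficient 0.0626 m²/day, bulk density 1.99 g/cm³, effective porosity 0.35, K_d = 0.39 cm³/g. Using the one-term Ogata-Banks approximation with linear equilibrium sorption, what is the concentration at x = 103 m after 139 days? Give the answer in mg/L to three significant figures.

12.4 mg/L

Retardation factor R = 1 + ρ_b·K_d/n = 1 + 1.99 × 0.39/0.35 = 3.217.
Sorption retards both mechanisms: v_R = v/R = 0.7678 m/day, D_R = D/R = 0.01946 m²/day.
v_R·t = 0.7678 × 139 = 106.7242 m; 2√(D_R t) = 3.289 m; argument = (103 − 106.7242)/3.289 = -1.132.
C = C₀ × ½·erfc(-1.132) = 13.1 × 0.9453 = 12.4 mg/L.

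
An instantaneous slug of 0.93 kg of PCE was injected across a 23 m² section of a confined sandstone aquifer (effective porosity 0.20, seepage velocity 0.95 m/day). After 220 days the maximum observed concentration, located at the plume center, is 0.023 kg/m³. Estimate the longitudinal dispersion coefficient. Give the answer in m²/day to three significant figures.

At the plume center C_max = M/(n_e·A·√(4πDt)), so D = M²/(4πt·(n_e·A·C_max)²).
n_e·A·C_max = 0.20 × 23 × 0.023 = 0.1058 kg/m.
D = 0.93²/(4π × 220 × 0.1058²) = 0.0279 m²/day.

0.0279 m²/day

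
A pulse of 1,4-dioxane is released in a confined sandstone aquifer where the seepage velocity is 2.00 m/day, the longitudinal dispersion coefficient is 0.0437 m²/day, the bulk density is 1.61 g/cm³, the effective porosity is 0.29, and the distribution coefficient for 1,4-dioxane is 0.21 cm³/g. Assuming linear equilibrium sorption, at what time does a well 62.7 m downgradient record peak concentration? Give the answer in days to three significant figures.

67.9 days

Retardation factor R = 1 + ρ_b·K_d/n = 1 + 1.61 × 0.21/0.29 = 2.166.
Sorption retards both mechanisms: v_R = v/R = 0.9234 m/day, D_R = D/R = 0.02018 m²/day.
Peak time from v_R²t² + 2D_R t − x² = 0: t = (√(D_R² + v_R²x²) − D_R)/v_R².
√(D_R² + v_R²x²) = √(0.02018² + 0.9234² × 62.7²) = 57.90; v_R² = 0.8527.
t = (57.90 − 0.02018)/0.8527 = 67.9 days.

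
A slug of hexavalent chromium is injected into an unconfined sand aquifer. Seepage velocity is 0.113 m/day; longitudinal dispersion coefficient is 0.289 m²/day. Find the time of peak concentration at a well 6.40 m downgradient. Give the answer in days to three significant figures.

For the 1D instantaneous-source solution, setting ∂C/∂t = 0 at fixed x gives v²t² + 2Dt − x² = 0, so t = (√(D² + v²x²) − D)/v².
√(D² + v²x²) = √(0.289² + 0.113² × 6.40²) = 0.7788; v² = 0.012769.
t = (0.7788 − 0.289)/0.012769 = 38.4 days (vs. the pure-advection estimate x/v = 56.6 d).

38.4 days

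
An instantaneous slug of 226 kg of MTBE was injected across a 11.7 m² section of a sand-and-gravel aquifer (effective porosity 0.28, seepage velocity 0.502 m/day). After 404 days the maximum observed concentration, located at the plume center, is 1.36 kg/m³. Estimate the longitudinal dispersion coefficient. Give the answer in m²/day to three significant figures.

0.507 m²/day

At the plume center C_max = M/(n_e·A·√(4πDt)), so D = M²/(4πt·(n_e·A·C_max)²).
n_e·A·C_max = 0.28 × 11.7 × 1.36 = 4.455 kg/m.
D = 226²/(4π × 404 × 4.455²) = 0.507 m²/day.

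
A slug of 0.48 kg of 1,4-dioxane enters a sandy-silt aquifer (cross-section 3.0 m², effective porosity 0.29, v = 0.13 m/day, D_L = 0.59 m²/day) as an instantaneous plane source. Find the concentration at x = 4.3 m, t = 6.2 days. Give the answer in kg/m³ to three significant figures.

For an instantaneous plane source, C(x,t) = M/(n_e·A·√(4πDt)) · exp(−(x−vt)²/(4Dt)), with n_e·A the pore (flow) area.
Plume center vt = 0.13 × 6.2 = 0.806 m, so the well at 4.3 m is 3.494 m downgradient of the peak.
√(4πDt) = 6.780 m, giving peak height M/(n_e·A·√(4πDt)) = 0.48/(0.29 × 3.0 × 6.780) = 0.08138 kg/m³.
(x−vt)²/(4Dt) = (3.494)²/(4 × 0.59 × 6.2) = 0.8343; exp(−0.8343) = 0.4342.
C = 0.08138 × 0.4342 = 0.0353 kg/m³.

0.0353 kg/m³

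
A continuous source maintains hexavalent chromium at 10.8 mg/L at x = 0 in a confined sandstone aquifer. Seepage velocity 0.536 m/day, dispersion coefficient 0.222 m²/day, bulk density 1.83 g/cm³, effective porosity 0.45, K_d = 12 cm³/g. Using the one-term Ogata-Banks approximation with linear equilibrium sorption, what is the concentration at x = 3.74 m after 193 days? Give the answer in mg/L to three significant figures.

1.11 mg/L

Retardation factor R = 1 + ρ_b·K_d/n = 1 + 1.83 × 12/0.45 = 49.80.
Sorption retards both mechanisms: v_R = v/R = 0.01076 m/day, D_R = D/R = 0.004458 m²/day.
v_R·t = 0.01076 × 193 = 2.07668 m; 2√(D_R t) = 1.855 m; argument = (3.74 − 2.07668)/1.855 = 0.8967.
C = C₀ × ½·erfc(0.8967) = 10.8 × 0.1024 = 1.11 mg/L.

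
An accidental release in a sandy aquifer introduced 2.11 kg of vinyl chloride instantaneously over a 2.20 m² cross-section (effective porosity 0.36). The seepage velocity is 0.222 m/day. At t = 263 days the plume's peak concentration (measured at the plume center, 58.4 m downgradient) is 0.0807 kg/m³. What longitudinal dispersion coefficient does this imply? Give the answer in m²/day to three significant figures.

At the plume center C_max = M/(n_e·A·√(4πDt)), so D = M²/(4πt·(n_e·A·C_max)²).
n_e·A·C_max = 0.36 × 2.20 × 0.0807 = 0.06391 kg/m.
D = 2.11²/(4π × 263 × 0.06391²) = 0.330 m²/day.

0.330 m²/day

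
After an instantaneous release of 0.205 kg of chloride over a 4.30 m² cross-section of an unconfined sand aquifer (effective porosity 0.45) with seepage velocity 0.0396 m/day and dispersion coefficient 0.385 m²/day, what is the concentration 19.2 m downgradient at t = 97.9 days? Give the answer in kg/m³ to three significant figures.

For an instantaneous plane source, C(x,t) = M/(n_e·A·√(4πDt)) · exp(−(x−vt)²/(4Dt)), with n_e·A the pore (flow) area.
Plume center vt = 0.0396 × 97.9 = 3.87684 m, so the well at 19.2 m is 15.32316 m downgradient of the peak.
√(4πDt) = 21.76 m, giving peak height M/(n_e·A·√(4πDt)) = 0.205/(0.45 × 4.30 × 21.76) = 0.004869 kg/m³.
(x−vt)²/(4Dt) = (15.32316)²/(4 × 0.385 × 97.9) = 1.557; exp(−1.557) = 0.2108.
C = 0.004869 × 0.2108 = 0.00103 kg/m³.

0.00103 kg/m³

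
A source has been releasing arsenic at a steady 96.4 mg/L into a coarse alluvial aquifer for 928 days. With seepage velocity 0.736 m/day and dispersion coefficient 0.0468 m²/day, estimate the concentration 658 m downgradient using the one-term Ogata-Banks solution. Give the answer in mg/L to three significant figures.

For a continuous step input, C/C₀ ≈ ½·erfc((x−vt)/(2√(Dt))).
vt = 0.736 × 928 = 683.008 m and 2√(Dt) = 2√(0.0468 × 928) = 13.18 m.
Argument (x−vt)/(2√(Dt)) = (658 − 683.008)/13.18 = -1.897; ½·erfc(-1.897) = 0.9963.
C = 96.4 × 0.9963 = 96.0 mg/L.

96.0 mg/L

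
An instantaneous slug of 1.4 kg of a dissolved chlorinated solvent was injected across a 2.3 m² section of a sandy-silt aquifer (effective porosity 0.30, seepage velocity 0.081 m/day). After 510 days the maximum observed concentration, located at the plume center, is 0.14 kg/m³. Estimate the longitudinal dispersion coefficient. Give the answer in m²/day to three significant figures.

0.0328 m²/day

At the plume center C_max = M/(n_e·A·√(4πDt)), so D = M²/(4πt·(n_e·A·C_max)²).
n_e·A·C_max = 0.30 × 2.3 × 0.14 = 0.09660 kg/m.
D = 1.4²/(4π × 510 × 0.09660²) = 0.0328 m²/day.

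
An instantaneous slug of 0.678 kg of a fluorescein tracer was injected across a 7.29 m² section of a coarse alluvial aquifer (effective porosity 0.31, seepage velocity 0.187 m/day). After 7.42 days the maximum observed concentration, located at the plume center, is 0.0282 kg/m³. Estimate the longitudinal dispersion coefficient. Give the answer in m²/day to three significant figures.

1.21 m²/day

At the plume center C_max = M/(n_e·A·√(4πDt)), so D = M²/(4πt·(n_e·A·C_max)²).
n_e·A·C_max = 0.31 × 7.29 × 0.0282 = 0.06373 kg/m.
D = 0.678²/(4π × 7.42 × 0.06373²) = 1.21 m²/day.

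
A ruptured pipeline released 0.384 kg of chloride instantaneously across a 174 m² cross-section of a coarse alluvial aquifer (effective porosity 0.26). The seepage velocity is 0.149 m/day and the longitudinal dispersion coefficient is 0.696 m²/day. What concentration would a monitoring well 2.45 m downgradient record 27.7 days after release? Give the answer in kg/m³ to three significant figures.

For an instantaneous plane source, C(x,t) = M/(n_e·A·√(4πDt)) · exp(−(x−vt)²/(4Dt)), with n_e·A the pore (flow) area.
Plume center vt = 0.149 × 27.7 = 4.1273 m, so the well at 2.45 m is 1.6773 m upgradient of the peak.
√(4πDt) = 15.57 m, giving peak height M/(n_e·A·√(4πDt)) = 0.384/(0.26 × 174 × 15.57) = 0.0005452 kg/m³.
(x−vt)²/(4Dt) = (-1.6773)²/(4 × 0.696 × 27.7) = 0.03648; exp(−0.03648) = 0.9642.
C = 0.0005452 × 0.9642 = 0.000526 kg/m³.

0.000526 kg/m³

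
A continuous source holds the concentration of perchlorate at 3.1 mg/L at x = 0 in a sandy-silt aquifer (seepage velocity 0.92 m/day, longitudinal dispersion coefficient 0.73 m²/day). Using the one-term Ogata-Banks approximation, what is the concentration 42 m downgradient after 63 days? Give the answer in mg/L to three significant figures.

2.95 mg/L

For a continuous step input, C/C₀ ≈ ½·erfc((x−vt)/(2√(Dt))).
vt = 0.92 × 63 = 57.96 m and 2√(Dt) = 2√(0.73 × 63) = 13.56 m.
Argument (x−vt)/(2√(Dt)) = (42 − 57.96)/13.56 = -1.177; ½·erfc(-1.177) = 0.9520.
C = 3.1 × 0.9520 = 2.95 mg/L.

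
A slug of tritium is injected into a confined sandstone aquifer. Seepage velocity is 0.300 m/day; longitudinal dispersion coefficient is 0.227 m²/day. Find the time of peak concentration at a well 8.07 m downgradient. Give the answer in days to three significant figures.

24.5 days

For the 1D instantaneous-source solution, setting ∂C/∂t = 0 at fixed x gives v²t² + 2Dt − x² = 0, so t = (√(D² + v²x²) − D)/v².
√(D² + v²x²) = √(0.227² + 0.300² × 8.07²) = 2.432; v² = 0.09.
t = (2.432 − 0.227)/0.09 = 24.5 days (vs. the pure-advection estimate x/v = 26.9 d).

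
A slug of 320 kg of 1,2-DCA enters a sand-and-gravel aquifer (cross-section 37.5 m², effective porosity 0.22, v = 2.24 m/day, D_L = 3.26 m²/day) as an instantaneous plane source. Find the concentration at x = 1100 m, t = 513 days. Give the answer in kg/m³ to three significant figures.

For an instantaneous plane source, C(x,t) = M/(n_e·A·√(4πDt)) · exp(−(x−vt)²/(4Dt)), with n_e·A the pore (flow) area.
Plume center vt = 2.24 × 513 = 1149.12 m, so the well at 1100 m is 49.12 m upgradient of the peak.
√(4πDt) = 145.0 m, giving peak height M/(n_e·A·√(4πDt)) = 320/(0.22 × 37.5 × 145.0) = 0.2675 kg/m³.
(x−vt)²/(4Dt) = (-49.12)²/(4 × 3.26 × 513) = 0.3607; exp(−0.3607) = 0.6972.
C = 0.2675 × 0.6972 = 0.187 kg/m³.

0.187 kg/m³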